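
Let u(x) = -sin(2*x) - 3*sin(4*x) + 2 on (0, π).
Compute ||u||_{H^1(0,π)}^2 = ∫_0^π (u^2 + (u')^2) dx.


||u||_{H^1(0,π)}^2 = 83*π

u'(x) = -2*cos(2*x) - 12*cos(4*x).
Expand u² and (u')² and integrate term by term on (0, π), using: for integers n ≥ 1, ∫_0^π sin²(nx) dx = ∫_0^π cos²(nx) dx = π/2; for n ≠ n', ∫_0^π sin(nx)sin(n'x) dx = ∫_0^π cos(nx)cos(n'x) dx = 0; and by product-to-sum, ∫_0^π sin(nx)cos(n'x) dx = ½∫_0^π [sin((n+n')x) + sin((n−n')x)] dx, which is 0 when n+n' is even and 2n/(n²−n'²) when n+n' is odd (it need not vanish on (0, π)). For the constant mode: ∫_0^π 1 dx = π, ∫_0^π cos(nx) dx = 0, ∫_0^π sin(nx) dx = (1−(−1)^n)/n.
  u² squared terms: (2)²·∫1 dx = 4·π = 4*π;  (-1)²·∫sin(2x)² dx = 1·π/2 = π/2;  (-3)²·∫sin(4x)² dx = 9·π/2 = 9*π/2.
  u² cross terms: 2·(2)·(-1)·∫1·sin(2x) dx = -4·(0) = 0;  2·(2)·(-3)·∫1·sin(4x) dx = -12·(0) = 0;  2·(-1)·(-3)·∫sin(2x)·sin(4x) dx = 6·(0) = 0.
  So ∫_0^π u² dx = 4*π + π/2 + 9*π/2 + 0 + 0 + 0 = 9*π.
  (u')² squared terms: (-12)²·∫cos(4x)² dx = 144·π/2 = 72*π;  (-2)²·∫cos(2x)² dx = 4·π/2 = 2*π.
  (u')² cross terms: 2·(-12)·(-2)·∫cos(4x)·cos(2x) dx = 48·(0) = 0.
  So ∫_0^π (u')² dx = 72*π + 2*π + 0 = 74*π.
||u||_{H^1}^2 = (9*π) + (74*π) = 83*π.


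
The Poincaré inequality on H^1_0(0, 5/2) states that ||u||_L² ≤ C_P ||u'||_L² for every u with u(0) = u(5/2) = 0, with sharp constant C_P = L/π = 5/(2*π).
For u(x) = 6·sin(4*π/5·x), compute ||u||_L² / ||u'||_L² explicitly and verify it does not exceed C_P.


||u||_L² / ||u'||_L² = 5/(4*π) < C_P = 5/(2*π).

u(x) = 6·sin(4*π/5·x), so u'(x) = 24*π*cos(4*π*x/5)/5.
Writing u(x) = A·sin(kπx/L) with A = 6 and k = 2, use ∫_0^L sin²(kπx/L) dx = L/2 and ∫_0^L cos²(kπx/L) dx = L/2.
u² = 36·sin²(4*π/5·x) and (u')² = 576*π^2/25·cos²(4*π/5·x), and each of sin², cos² integrates to L/2 = 5/4 over (0, 5/2).
∫_0^5/2 u² dx = 45, so ||u||_L² = 3*sqrt(5).
∫_0^5/2 (u')² dx = 144*π^2/5, so ||u'||_L² = 12*sqrt(5)*π/5.
Ratio ||u||_L² / ||u'||_L² = 5/(4*π).
Sharp Poincaré constant on H^1_0(0, 5/2) is C_P = L/π = 5/(2*π), achieved by sin(2*π/5·x).
This is the k = 2 harmonic; the ratio L/(kπ) is strictly less than C_P = L/π, consistent with the sharp inequality ||u||_L² ≤ C_P ||u'||_L².


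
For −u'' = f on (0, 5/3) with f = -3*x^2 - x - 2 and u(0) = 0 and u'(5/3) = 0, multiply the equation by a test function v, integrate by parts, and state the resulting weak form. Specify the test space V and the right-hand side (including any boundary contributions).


V = {v ∈ H^1(0, 5/3) : v(0) = 0} (test functions vanish at x = 0 where u is specified); weak form: ∫_0^5/3 u'v' dx = ∫_0^5/3 (-3*x^2 - x - 2) v dx for all v ∈ V.

Multiply both sides by a test function v and integrate from 0 to 5/3:
  ∫_0^5/3 −u''(x) v(x) dx = ∫_0^5/3 f(x) v(x) dx.
Integrate the LHS by parts once:
  ∫_0^5/3 −u'' v dx = −[u'(x) v(x)]_0^5/3 + ∫_0^5/3 u'(x) v'(x) dx.
Thus ∫_0^5/3 u'(x) v'(x) dx = ∫_0^5/3 f(x) v(x) dx + [u'(x) v(x)]_0^5/3.
Choose V so that boundary terms are either known or forced to vanish.
Mixed BC: u(0) = 0 (Dirichlet) and u'(5/3) = 0 (Neumann). Define V = {v ∈ H^1(0, 5/3) : v(0) = 0}. Then [u' v]_0^5/3 = u'(5/3)·v(5/3) − u'(0)·0 = 0.
Weak formulation: find u (satisfying any essential BC) such that ∫_0^5/3 u'(x) v'(x) dx = ∫_0^5/3 f v dx for all v ∈ V (Dirichlet at 0 absorbed into V; the Neumann datum at x = 5/3 is zero, so no boundary term remains).
Substituting f(x) = -3*x^2 - x - 2, the right-hand side is ∫_0^5/3 (-3*x^2 - x - 2) v dx.


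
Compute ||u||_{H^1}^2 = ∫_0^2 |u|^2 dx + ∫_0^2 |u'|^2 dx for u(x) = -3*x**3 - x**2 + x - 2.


||u||_{H^1}^2 = 30414/35

The H^1 norm (squared) on an interval (0, L) is
  ||u||_{H^1}^2 = ∫_0^L u(x)^2 dx + ∫_0^L u'(x)^2 dx.
Compute u'(x) = -9*x**2 - 2*x + 1.
Then u(x)^2 = 9*x**6 + 6*x**5 - 5*x**4 + 10*x**3 + 5*x**2 - 4*x + 4 and u'(x)^2 = 81*x**4 + 36*x**3 - 14*x**2 - 4*x + 1.
Integrate each monomial from 0 to 2 using ∫_0^2 c·x^n dx = c·2^(n+1)/(n+1):
  ∫_0^2 u(x)^2 dx = ∫_0^2 (9*x^6 + 6*x^5 - 5*x^4 + 10*x^3 + 5*x^2 - 4*x + 4) dx. Term by term:
    ∫_0^2 9*x^6 dx = 1152/7;  ∫_0^2 6*x^5 dx = 64;  ∫_0^2 -5*x^4 dx = -32;
    ∫_0^2 10*x^3 dx = 40;  ∫_0^2 5*x^2 dx = 40/3;  ∫_0^2 -4*x dx = -8;
    ∫_0^2 4 dx = 8.
  Sum: 1152/7 + 64 − 32 + 40 + 40/3 − 8 + 8 = 5248/21.
  ∫_0^2 u'(x)^2 dx = ∫_0^2 (81*x^4 + 36*x^3 - 14*x^2 - 4*x + 1) dx. Term by term:
    ∫_0^2 81*x^4 dx = 2592/5;  ∫_0^2 36*x^3 dx = 144;  ∫_0^2 -14*x^2 dx = -112/3;
    ∫_0^2 -4*x dx = -8;  ∫_0^2 1 dx = 2.
  Sum: 2592/5 + 144 − 112/3 − 8 + 2 = 9286/15.
Adding: ||u||_{H^1}^2 = 5248/21 + 9286/15 = 30414/35.


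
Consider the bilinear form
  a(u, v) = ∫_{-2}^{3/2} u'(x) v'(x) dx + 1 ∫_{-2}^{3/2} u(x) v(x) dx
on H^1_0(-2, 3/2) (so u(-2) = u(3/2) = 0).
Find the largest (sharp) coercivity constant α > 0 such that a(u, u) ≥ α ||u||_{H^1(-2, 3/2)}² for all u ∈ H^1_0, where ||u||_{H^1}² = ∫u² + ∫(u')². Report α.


α = 1

Coercivity of a(·,·) on H^1_0(-2, 3/2) means a(u, u) ≥ α ||u||_{H^1}² for every u ∈ H^1_0.
The interval has length L = 7/2, and Poincaré/coercivity depend only on L. Here a(u, u) = ∫(u')² + (1)·∫u².
Here c = 1 ≥ 1, so a(u,u) = ∫(u')² + c∫u² ≥ ∫(u')² + ∫u² = ||u||_{H^1}², i.e. α = 1 works. No larger α is possible: a(u,u) ≥ α||u||_{H^1}² means (1−α)∫(u')² ≥ (α−c)∫u², and for the modes u_n = sin(nπ(x−x₀)/L) (x₀ the left endpoint) one has ∫u_n²/∫(u_n')² = (L/(nπ))² → 0, so a(u_n,u_n)/||u_n||_{H^1}² → 1. Hence the optimal constant is α = 1.
Therefore α = 1.


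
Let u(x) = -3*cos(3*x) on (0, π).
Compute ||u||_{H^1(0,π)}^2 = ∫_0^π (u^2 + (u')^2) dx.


||u||_{H^1(0,π)}^2 = 45*π

u'(x) = 9*sin(3*x).
Expand u² and (u')² and integrate term by term on (0, π), using: for integers n ≥ 1, ∫_0^π sin²(nx) dx = ∫_0^π cos²(nx) dx = π/2; for n ≠ n', ∫_0^π sin(nx)sin(n'x) dx = ∫_0^π cos(nx)cos(n'x) dx = 0; and by product-to-sum, ∫_0^π sin(nx)cos(n'x) dx = ½∫_0^π [sin((n+n')x) + sin((n−n')x)] dx, which is 0 when n+n' is even and 2n/(n²−n'²) when n+n' is odd (it need not vanish on (0, π)).
  u² squared terms: (-3)²·∫cos(3x)² dx = 9·π/2 = 9*π/2.
  So ∫_0^π u² dx = 9*π/2.
  (u')² squared terms: (9)²·∫sin(3x)² dx = 81·π/2 = 81*π/2.
  So ∫_0^π (u')² dx = 81*π/2.
||u||_{H^1}^2 = (9*π/2) + (81*π/2) = 45*π.


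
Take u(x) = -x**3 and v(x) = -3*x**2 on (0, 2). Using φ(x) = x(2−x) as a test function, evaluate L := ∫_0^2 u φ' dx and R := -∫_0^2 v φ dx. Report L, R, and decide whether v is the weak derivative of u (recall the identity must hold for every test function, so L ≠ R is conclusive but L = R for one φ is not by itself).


LHS = 24/5, RHS = 24/5. Yes, v = u' weakly.

u(x) = -x**3, classical derivative u'(x) = -3*x**2.
φ(x) = x(2−x), so φ'(x) = 2 - 2*x.
Note φ(0) = φ(2) = 0, so the boundary term u·φ vanishes.
LHS = ∫_0^2 u(x) φ'(x) dx = ∫_0^2 (2*x^4 - 2*x^3) dx. Term by term:
  ∫_0^2 2*x^4 dx = 64/5;  ∫_0^2 -2*x^3 dx = -8.
Sum: 64/5 − 8 = 24/5.
So LHS = 24/5.
∫_0^2 v(x) φ(x) dx = ∫_0^2 (3*x^4 - 6*x^3) dx. Term by term:
  ∫_0^2 3*x^4 dx = 96/5;  ∫_0^2 -6*x^3 dx = -24.
Sum: 96/5 − 24 = -24/5.
So RHS = -∫_0^2 v(x) φ(x) dx = 24/5.
LHS = RHS, so the identity holds for this test φ.
Moreover u is smooth here and v(x) = u'(x) = -3*x**2 pointwise, so the identity holds for every test function. Hence v is the weak derivative of u.


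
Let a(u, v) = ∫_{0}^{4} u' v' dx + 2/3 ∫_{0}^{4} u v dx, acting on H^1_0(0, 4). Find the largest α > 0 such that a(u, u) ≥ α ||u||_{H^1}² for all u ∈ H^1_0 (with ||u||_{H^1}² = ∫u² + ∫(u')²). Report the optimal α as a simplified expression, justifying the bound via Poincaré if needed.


α = (π^2 + 32/3)/(π^2 + 16)

Coercivity of a(·,·) on H^1_0(0, 4) means a(u, u) ≥ α ||u||_{H^1}² for every u ∈ H^1_0.
The interval has length L = 4, and Poincaré/coercivity depend only on L. Here a(u, u) = ∫(u')² + (2/3)·∫u².
Here 0 < c = 2/3 < 1. The condition a(u,u) ≥ α||u||_{H^1}² reads (1−α)∫(u')² ≥ (α−c)∫u². Any admissible α is ≤ 1 (rapidly oscillating u have ∫u²/∫(u')² → 0), and α = 1 would force 0 ≥ (1−c)∫u², impossible since c < 1; so 1−α > 0. By the sharp Poincaré inequality on H^1_0 of an interval of length L, ∫(u')² ≥ (π/L)²∫u² with equality for the first sine mode sin(π(x−x₀)/L) (x₀ the left endpoint), so the inequality holds for all u iff (1−α)(π/L)² ≥ α − c, i.e. α ≤ ((π/L)² + c)/((π/L)² + 1) = (1 + c(L/π)²)/(1 + (L/π)²). With (π/L)² = π^2/16 and c = 2/3, the largest admissible constant is α = ((π/L)² + c)/((π/L)² + 1).
Simplifying, α = (π^2 + 32/3)/(π^2 + 16).


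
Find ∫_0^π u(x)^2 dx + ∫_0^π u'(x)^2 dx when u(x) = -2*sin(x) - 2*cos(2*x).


||u||_{H^1(0,π)}^2 = -80/3 + 14*π

u'(x) = 4*sin(2*x) - 2*cos(x).
Expand u² and (u')² and integrate term by term on (0, π), using: for integers n ≥ 1, ∫_0^π sin²(nx) dx = ∫_0^π cos²(nx) dx = π/2; for n ≠ n', ∫_0^π sin(nx)sin(n'x) dx = ∫_0^π cos(nx)cos(n'x) dx = 0; and by product-to-sum, ∫_0^π sin(nx)cos(n'x) dx = ½∫_0^π [sin((n+n')x) + sin((n−n')x)] dx, which is 0 when n+n' is even and 2n/(n²−n'²) when n+n' is odd (it need not vanish on (0, π)).
  u² squared terms: (-2)²·∫cos(2x)² dx = 4·π/2 = 2*π;  (-2)²·∫sin(x)² dx = 4·π/2 = 2*π.
  u² cross terms: 2·(-2)·(-2)·∫cos(2x)·sin(x) dx = 8·(-2/3) = -16/3.
  So ∫_0^π u² dx = 2*π + 2*π − 16/3 = -16/3 + 4*π.
  (u')² squared terms: (-2)²·∫cos(x)² dx = 4·π/2 = 2*π;  (4)²·∫sin(2x)² dx = 16·π/2 = 8*π.
  (u')² cross terms: 2·(-2)·(4)·∫cos(x)·sin(2x) dx = -16·(4/3) = -64/3.
  So ∫_0^π (u')² dx = 2*π + 8*π − 64/3 = -64/3 + 10*π.
||u||_{H^1}^2 = (-16/3 + 4*π) + (-64/3 + 10*π) = -80/3 + 14*π.


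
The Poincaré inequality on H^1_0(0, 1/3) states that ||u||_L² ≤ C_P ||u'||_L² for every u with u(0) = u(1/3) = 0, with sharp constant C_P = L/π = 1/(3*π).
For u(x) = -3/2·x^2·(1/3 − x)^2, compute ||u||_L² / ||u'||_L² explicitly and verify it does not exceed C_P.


||u||_L² / ||u'||_L² = sqrt(3)/18 < C_P = 1/(3*π).

u(x) = -3/2·x^2·(1/3 − x)^2, so u'(x) = x*(-18*x^2 + 9*x - 1)/3.
u(x) = -3/2·x^2·(1/3 − x)^2 vanishes at x = 0 and x = 1/3, so u ∈ H^1_0(0, 1/3). Differentiate via the product rule and integrate the resulting polynomials term by term.
  ∫_0^1/3 u² dx = ∫_0^1/3 (9*x^8/4 - 3*x^7 + 3*x^6/2 - x^5/3 + x^4/36) dx. Term by term:
    ∫_0^1/3 9*x^8/4 dx = 1/78732;  ∫_0^1/3 -3*x^7 dx = -1/17496;  ∫_0^1/3 3*x^6/2 dx = 1/10206;
    ∫_0^1/3 -x^5/3 dx = -1/13122;  ∫_0^1/3 x^4/36 dx = 1/43740.
  Sum: 1/78732 − 1/17496 + 1/10206 − 1/13122 + 1/43740 = 1/5511240.
  ∫_0^1/3 (u')² dx = ∫_0^1/3 (36*x^6 - 36*x^5 + 13*x^4 - 2*x^3 + x^2/9) dx. Term by term:
    ∫_0^1/3 36*x^6 dx = 4/1701;  ∫_0^1/3 -36*x^5 dx = -2/243;  ∫_0^1/3 13*x^4 dx = 13/1215;
    ∫_0^1/3 -2*x^3 dx = -1/162;  ∫_0^1/3 x^2/9 dx = 1/729.
  Sum: 4/1701 − 2/243 + 13/1215 − 1/162 + 1/729 = 1/51030.
∫_0^1/3 u² dx = 1/5511240, so ||u||_L² = sqrt(210)/34020.
∫_0^1/3 (u')² dx = 1/51030, so ||u'||_L² = sqrt(70)/1890.
Ratio ||u||_L² / ||u'||_L² = sqrt(3)/18.
Sharp Poincaré constant on H^1_0(0, 1/3) is C_P = L/π = 1/(3*π), achieved by sin(3*π·x).
A polynomial bump cannot attain the sharp Poincaré constant (only the first sine eigenfunction does), so the ratio is strictly less than C_P, consistent with ||u||_L² ≤ C_P ||u'||_L².


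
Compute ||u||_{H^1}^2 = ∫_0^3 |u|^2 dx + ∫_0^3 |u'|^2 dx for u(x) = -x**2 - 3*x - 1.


||u||_{H^1}^2 = 4161/10

The H^1 norm (squared) on an interval (0, L) is
  ||u||_{H^1}^2 = ∫_0^L u(x)^2 dx + ∫_0^L u'(x)^2 dx.
Compute u'(x) = -2*x - 3.
Then u(x)^2 = x**4 + 6*x**3 + 11*x**2 + 6*x + 1 and u'(x)^2 = 4*x**2 + 12*x + 9.
Integrate each monomial from 0 to 3 using ∫_0^3 c·x^n dx = c·3^(n+1)/(n+1):
  ∫_0^3 u(x)^2 dx = ∫_0^3 (x^4 + 6*x^3 + 11*x^2 + 6*x + 1) dx. Term by term:
    ∫_0^3 x^4 dx = 243/5;  ∫_0^3 6*x^3 dx = 243/2;  ∫_0^3 11*x^2 dx = 99;
    ∫_0^3 6*x dx = 27;  ∫_0^3 1 dx = 3.
  Sum: 243/5 + 243/2 + 99 + 27 + 3 = 2991/10.
  ∫_0^3 u'(x)^2 dx = ∫_0^3 (4*x^2 + 12*x + 9) dx. Term by term:
    ∫_0^3 4*x^2 dx = 36;  ∫_0^3 12*x dx = 54;  ∫_0^3 9 dx = 27.
  Sum: 36 + 54 + 27 = 117.
Adding: ||u||_{H^1}^2 = 2991/10 + 117 = 4161/10.


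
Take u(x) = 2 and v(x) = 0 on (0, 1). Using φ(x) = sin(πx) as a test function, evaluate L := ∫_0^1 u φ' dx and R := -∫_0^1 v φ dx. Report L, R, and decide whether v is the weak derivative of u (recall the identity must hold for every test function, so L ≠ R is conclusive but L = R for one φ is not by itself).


LHS = 0, RHS = 0. Yes, v = u' weakly.

u(x) = 2, classical derivative u'(x) = 0.
φ(x) = sin(πx), so φ'(x) = π*cos(π*x).
Note φ(0) = φ(1) = 0, so the boundary term u·φ vanishes.
LHS = ∫_0^1 u(x) φ'(x) dx = ∫_0^1 (2*π*cos(π*x)) dx. Term by term:
  ∫_0^1 2*π*cos(π*x) dx = 0.
So LHS = 0.
∫_0^1 v(x) φ(x) dx = ∫_0^1 (0) dx. Term by term:
  ∫_0^1 0 dx = 0.
So RHS = -∫_0^1 v(x) φ(x) dx = 0.
LHS = RHS, so the identity holds for this test φ.
Moreover u is smooth here and v(x) = u'(x) = 0 pointwise, so the identity holds for every test function. Hence v is the weak derivative of u.


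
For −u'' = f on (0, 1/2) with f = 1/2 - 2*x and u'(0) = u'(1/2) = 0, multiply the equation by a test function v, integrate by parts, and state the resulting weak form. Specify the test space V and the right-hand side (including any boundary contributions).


V = H^1(0, 1/2) (no boundary constraint on v; u is determined up to an additive constant); weak form: ∫_0^1/2 u'v' dx = ∫_0^1/2 (1/2 - 2*x) v dx for all v ∈ V.

Multiply both sides by a test function v and integrate from 0 to 1/2:
  ∫_0^1/2 −u''(x) v(x) dx = ∫_0^1/2 f(x) v(x) dx.
Integrate the LHS by parts once:
  ∫_0^1/2 −u'' v dx = −[u'(x) v(x)]_0^1/2 + ∫_0^1/2 u'(x) v'(x) dx.
Thus ∫_0^1/2 u'(x) v'(x) dx = ∫_0^1/2 f(x) v(x) dx + [u'(x) v(x)]_0^1/2.
Choose V so that boundary terms are either known or forced to vanish.
u has homogeneous Neumann: u'(0) = u'(1/2) = 0. So [u' v]_0^1/2 = 0·v(1/2) − 0·v(0) = 0 for any v; take V = H^1(0, 1/2).
Weak formulation: find u (satisfying any essential BC) such that ∫_0^1/2 u'(x) v'(x) dx = ∫_0^1/2 f v dx for all v ∈ V (homogeneous Neumann, so boundary terms vanish).
Substituting f(x) = 1/2 - 2*x, the right-hand side is ∫_0^1/2 (1/2 - 2*x) v dx.
Compatibility check (pure Neumann): taking v ≡ 1 ∈ V gives 0 = ∫_0^1/2 f dx + (0) − (0), i.e. ∫_0^1/2 f dx must equal u'(0) − u'(1/2) = 0. Indeed ∫_0^1/2 (1/2 - 2*x) dx = 0, so the data are compatible. The solution is then unique only up to an additive constant (fix it e.g. by requiring ∫_0^1/2 u dx = 0).


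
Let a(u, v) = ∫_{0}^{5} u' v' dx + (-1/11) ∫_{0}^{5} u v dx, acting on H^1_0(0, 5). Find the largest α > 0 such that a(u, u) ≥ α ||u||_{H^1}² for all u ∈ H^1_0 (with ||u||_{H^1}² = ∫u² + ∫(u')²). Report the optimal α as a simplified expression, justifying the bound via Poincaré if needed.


α = (-25/11 + π^2)/(π^2 + 25)

Coercivity of a(·,·) on H^1_0(0, 5) means a(u, u) ≥ α ||u||_{H^1}² for every u ∈ H^1_0.
The interval has length L = 5, and Poincaré/coercivity depend only on L. Here a(u, u) = ∫(u')² + (-1/11)·∫u².
Here c = -1/11 < 0 with |c| < (π/L)² = π^2/25, so coercivity still holds. The condition a(u,u) ≥ α||u||_{H^1}² reads (1−α)∫(u')² ≥ (α−c)∫u². Any admissible α is ≤ 1 (rapidly oscillating u have ∫u²/∫(u')² → 0), and α = 1 would force 0 ≥ (1−c)∫u², impossible since c < 1; so 1−α > 0. By the sharp Poincaré inequality on H^1_0 of an interval of length L, ∫(u')² ≥ (π/L)²∫u² with equality for the first sine mode sin(π(x−x₀)/L) (x₀ the left endpoint), so the inequality holds for all u iff (1−α)(π/L)² ≥ α − c, i.e. α ≤ ((π/L)² + c)/((π/L)² + 1) = (1 + c(L/π)²)/(1 + (L/π)²). (Direct route, valid since c ≤ 0: Poincaré gives c∫u² ≥ c(L/π)²∫(u')², so a(u,u) ≥ (1 + c(L/π)²)∫(u')², while ||u||_{H^1}² ≤ (1 + (L/π)²)∫(u')²; dividing yields the same α.) With (π/L)² = π^2/25 and c = -1/11, the largest admissible constant is α = ((π/L)² + c)/((π/L)² + 1).
Simplifying, α = (-25/11 + π^2)/(π^2 + 25).


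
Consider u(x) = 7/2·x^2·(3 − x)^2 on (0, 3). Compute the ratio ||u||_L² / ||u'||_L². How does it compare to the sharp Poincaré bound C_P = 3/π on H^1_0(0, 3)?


||u||_L² / ||u'||_L² = sqrt(3)/2 < C_P = 3/π.

u(x) = 7/2·x^2·(3 − x)^2, so u'(x) = 7*x*(x - 3)*(2*x - 3).
u(x) = 7/2·x^2·(3 − x)^2 vanishes at x = 0 and x = 3, so u ∈ H^1_0(0, 3). Differentiate via the product rule and integrate the resulting polynomials term by term.
  ∫_0^3 u² dx = ∫_0^3 (49*x^8/4 - 147*x^7 + 1323*x^6/2 - 1323*x^5 + 3969*x^4/4) dx. Term by term:
    ∫_0^3 49*x^8/4 dx = 107163/4;  ∫_0^3 -147*x^7 dx = -964467/8;  ∫_0^3 1323*x^6/2 dx = 413343/2;
    ∫_0^3 -1323*x^5 dx = -321489/2;  ∫_0^3 3969*x^4/4 dx = 964467/20.
  Sum: 107163/4 − 964467/8 + 413343/2 − 321489/2 + 964467/20 = 15309/40.
  ∫_0^3 (u')² dx = ∫_0^3 (196*x^6 - 1764*x^5 + 5733*x^4 - 7938*x^3 + 3969*x^2) dx. Term by term:
    ∫_0^3 196*x^6 dx = 61236;  ∫_0^3 -1764*x^5 dx = -214326;  ∫_0^3 5733*x^4 dx = 1393119/5;
    ∫_0^3 -7938*x^3 dx = -321489/2;  ∫_0^3 3969*x^2 dx = 35721.
  Sum: 61236 − 214326 + 1393119/5 − 321489/2 + 35721 = 5103/10.
∫_0^3 u² dx = 15309/40, so ||u||_L² = 27*sqrt(210)/20.
∫_0^3 (u')² dx = 5103/10, so ||u'||_L² = 27*sqrt(70)/10.
Ratio ||u||_L² / ||u'||_L² = sqrt(3)/2.
Sharp Poincaré constant on H^1_0(0, 3) is C_P = L/π = 3/π, achieved by sin(π/3·x).
A polynomial bump cannot attain the sharp Poincaré constant (only the first sine eigenfunction does), so the ratio is strictly less than C_P, consistent with ||u||_L² ≤ C_P ||u'||_L².


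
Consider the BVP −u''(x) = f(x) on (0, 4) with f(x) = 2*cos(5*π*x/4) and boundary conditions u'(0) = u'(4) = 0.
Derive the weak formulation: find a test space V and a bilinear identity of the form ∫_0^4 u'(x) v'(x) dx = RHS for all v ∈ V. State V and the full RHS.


V = H^1(0, 4) (no boundary constraint on v; u is determined up to an additive constant); weak form: ∫_0^4 u'v' dx = ∫_0^4 (2*cos(5*π*x/4)) v dx for all v ∈ V.

Multiply both sides by a test function v and integrate from 0 to 4:
  ∫_0^4 −u''(x) v(x) dx = ∫_0^4 f(x) v(x) dx.
Integrate the LHS by parts once:
  ∫_0^4 −u'' v dx = −[u'(x) v(x)]_0^4 + ∫_0^4 u'(x) v'(x) dx.
Thus ∫_0^4 u'(x) v'(x) dx = ∫_0^4 f(x) v(x) dx + [u'(x) v(x)]_0^4.
Choose V so that boundary terms are either known or forced to vanish.
u has homogeneous Neumann: u'(0) = u'(4) = 0. So [u' v]_0^4 = 0·v(4) − 0·v(0) = 0 for any v; take V = H^1(0, 4).
Weak formulation: find u (satisfying any essential BC) such that ∫_0^4 u'(x) v'(x) dx = ∫_0^4 f v dx for all v ∈ V (homogeneous Neumann, so boundary terms vanish).
Substituting f(x) = 2*cos(5*π*x/4), the right-hand side is ∫_0^4 (2*cos(5*π*x/4)) v dx.
Compatibility check (pure Neumann): taking v ≡ 1 ∈ V gives 0 = ∫_0^4 f dx + (0) − (0), i.e. ∫_0^4 f dx must equal u'(0) − u'(4) = 0. Indeed ∫_0^4 (2*cos(5*π*x/4)) dx = 0, so the data are compatible. The solution is then unique only up to an additive constant (fix it e.g. by requiring ∫_0^4 u dx = 0).


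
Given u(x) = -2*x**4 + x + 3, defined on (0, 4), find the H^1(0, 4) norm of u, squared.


||u||_{H^1}^2 = 81963656/315

The H^1 norm (squared) on an interval (0, L) is
  ||u||_{H^1}^2 = ∫_0^L u(x)^2 dx + ∫_0^L u'(x)^2 dx.
Compute u'(x) = 1 - 8*x**3.
Then u(x)^2 = 4*x**8 - 4*x**5 - 12*x**4 + x**2 + 6*x + 9 and u'(x)^2 = 64*x**6 - 16*x**3 + 1.
Integrate each monomial from 0 to 4 using ∫_0^4 c·x^n dx = c·4^(n+1)/(n+1):
  ∫_0^4 u(x)^2 dx = ∫_0^4 (4*x^8 - 4*x^5 - 12*x^4 + x^2 + 6*x + 9) dx. Term by term:
    ∫_0^4 4*x^8 dx = 1048576/9;  ∫_0^4 -4*x^5 dx = -8192/3;  ∫_0^4 -12*x^4 dx = -12288/5;
    ∫_0^4 x^2 dx = 64/3;  ∫_0^4 6*x dx = 48;  ∫_0^4 9 dx = 36.
  Sum: 1048576/9 − 8192/3 − 12288/5 + 64/3 + 48 + 36 = 5014148/45.
  ∫_0^4 u'(x)^2 dx = ∫_0^4 (64*x^6 - 16*x^3 + 1) dx. Term by term:
    ∫_0^4 64*x^6 dx = 1048576/7;  ∫_0^4 -16*x^3 dx = -1024;  ∫_0^4 1 dx = 4.
  Sum: 1048576/7 − 1024 + 4 = 1041436/7.
Adding: ||u||_{H^1}^2 = 5014148/45 + 1041436/7 = 81963656/315.


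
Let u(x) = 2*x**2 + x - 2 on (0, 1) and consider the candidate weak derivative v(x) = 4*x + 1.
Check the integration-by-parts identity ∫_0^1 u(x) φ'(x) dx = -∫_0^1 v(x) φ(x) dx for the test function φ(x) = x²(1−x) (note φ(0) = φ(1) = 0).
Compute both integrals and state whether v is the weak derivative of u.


LHS = -17/60, RHS = -17/60. Yes, v = u' weakly.

u(x) = 2*x**2 + x - 2, classical derivative u'(x) = 4*x + 1.
φ(x) = x²(1−x), so φ'(x) = x*(2 - 3*x).
Note φ(0) = φ(1) = 0, so the boundary term u·φ vanishes.
LHS = ∫_0^1 u(x) φ'(x) dx = ∫_0^1 (-6*x^4 + x^3 + 8*x^2 - 4*x) dx. Term by term:
  ∫_0^1 -6*x^4 dx = -6/5;  ∫_0^1 x^3 dx = 1/4;  ∫_0^1 8*x^2 dx = 8/3;
  ∫_0^1 -4*x dx = -2.
Sum: -6/5 + 1/4 + 8/3 − 2 = -17/60.
So LHS = -17/60.
∫_0^1 v(x) φ(x) dx = ∫_0^1 (-4*x^4 + 3*x^3 + x^2) dx. Term by term:
  ∫_0^1 -4*x^4 dx = -4/5;  ∫_0^1 3*x^3 dx = 3/4;  ∫_0^1 x^2 dx = 1/3.
Sum: -4/5 + 3/4 + 1/3 = 17/60.
So RHS = -∫_0^1 v(x) φ(x) dx = -17/60.
LHS = RHS, so the identity holds for this test φ.
Moreover u is smooth here and v(x) = u'(x) = 4*x + 1 pointwise, so the identity holds for every test function. Hence v is the weak derivative of u.


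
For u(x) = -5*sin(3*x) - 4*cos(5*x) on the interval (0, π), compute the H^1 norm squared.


||u||_{H^1(0,π)}^2 = 333*π

u'(x) = 20*sin(5*x) - 15*cos(3*x).
Expand u² and (u')² and integrate term by term on (0, π), using: for integers n ≥ 1, ∫_0^π sin²(nx) dx = ∫_0^π cos²(nx) dx = π/2; for n ≠ n', ∫_0^π sin(nx)sin(n'x) dx = ∫_0^π cos(nx)cos(n'x) dx = 0; and by product-to-sum, ∫_0^π sin(nx)cos(n'x) dx = ½∫_0^π [sin((n+n')x) + sin((n−n')x)] dx, which is 0 when n+n' is even and 2n/(n²−n'²) when n+n' is odd (it need not vanish on (0, π)).
  u² squared terms: (-5)²·∫sin(3x)² dx = 25·π/2 = 25*π/2;  (-4)²·∫cos(5x)² dx = 16·π/2 = 8*π.
  u² cross terms: 2·(-5)·(-4)·∫sin(3x)·cos(5x) dx = 40·(0) = 0.
  So ∫_0^π u² dx = 25*π/2 + 8*π + 0 = 41*π/2.
  (u')² squared terms: (-15)²·∫cos(3x)² dx = 225·π/2 = 225*π/2;  (20)²·∫sin(5x)² dx = 400·π/2 = 200*π.
  (u')² cross terms: 2·(-15)·(20)·∫cos(3x)·sin(5x) dx = -600·(0) = 0.
  So ∫_0^π (u')² dx = 225*π/2 + 200*π + 0 = 625*π/2.
||u||_{H^1}^2 = (41*π/2) + (625*π/2) = 333*π.


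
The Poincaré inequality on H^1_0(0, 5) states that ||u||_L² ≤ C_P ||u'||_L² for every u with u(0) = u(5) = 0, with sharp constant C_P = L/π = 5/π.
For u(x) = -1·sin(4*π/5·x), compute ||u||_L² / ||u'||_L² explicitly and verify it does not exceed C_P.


||u||_L² / ||u'||_L² = 5/(4*π) < C_P = 5/π.

u(x) = -1·sin(4*π/5·x), so u'(x) = -4*π*cos(4*π*x/5)/5.
Writing u(x) = A·sin(kπx/L) with A = -1 and k = 4, use ∫_0^L sin²(kπx/L) dx = L/2 and ∫_0^L cos²(kπx/L) dx = L/2.
u² = 1·sin²(4*π/5·x) and (u')² = 16*π^2/25·cos²(4*π/5·x), and each of sin², cos² integrates to L/2 = 5/2 over (0, 5).
∫_0^5 u² dx = 5/2, so ||u||_L² = sqrt(10)/2.
∫_0^5 (u')² dx = 8*π^2/5, so ||u'||_L² = 2*sqrt(10)*π/5.
Ratio ||u||_L² / ||u'||_L² = 5/(4*π).
Sharp Poincaré constant on H^1_0(0, 5) is C_P = L/π = 5/π, achieved by sin(π/5·x).
This is the k = 4 harmonic; the ratio L/(kπ) is strictly less than C_P = L/π, consistent with the sharp inequality ||u||_L² ≤ C_P ||u'||_L².


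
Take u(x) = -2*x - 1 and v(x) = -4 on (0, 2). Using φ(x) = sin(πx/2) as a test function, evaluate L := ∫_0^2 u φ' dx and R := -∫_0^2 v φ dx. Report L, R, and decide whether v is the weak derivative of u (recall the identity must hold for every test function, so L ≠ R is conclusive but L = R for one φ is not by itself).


LHS = 8/π, RHS = 16/π. No, v is not the weak derivative of u.

u(x) = -2*x - 1, classical derivative u'(x) = -2.
φ(x) = sin(πx/2), so φ'(x) = π*cos(π*x/2)/2.
Note φ(0) = φ(2) = 0, so the boundary term u·φ vanishes.
LHS = ∫_0^2 u(x) φ'(x) dx = ∫_0^2 (-π*x*cos(π*x/2) - π*cos(π*x/2)/2) dx. Term by term:
  ∫_0^2 -π*cos(π*x/2)/2 dx = 0;  ∫_0^2 -π*x*cos(π*x/2) dx = 8/π.
Sum: 0 + 8/π = 8/π.
So LHS = 8/π.
∫_0^2 v(x) φ(x) dx = ∫_0^2 (-4*sin(π*x/2)) dx. Term by term:
  ∫_0^2 -4*sin(π*x/2) dx = -16/π.
So RHS = -∫_0^2 v(x) φ(x) dx = 16/π.
LHS − RHS = -8/π ≠ 0, so the identity fails.
(For a valid weak derivative the identity must hold for EVERY test function, in particular this one. The failure shows v is NOT the weak derivative of u.)
Correct weak derivative would be u'(x) = -2.


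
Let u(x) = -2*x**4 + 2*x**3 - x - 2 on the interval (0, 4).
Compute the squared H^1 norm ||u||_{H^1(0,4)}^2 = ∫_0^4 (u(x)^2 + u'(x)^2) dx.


||u||_{H^1}^2 = 9818380/63

The H^1 norm (squared) on an interval (0, L) is
  ||u||_{H^1}^2 = ∫_0^L u(x)^2 dx + ∫_0^L u'(x)^2 dx.
Compute u'(x) = -8*x**3 + 6*x**2 - 1.
Then u(x)^2 = 4*x**8 - 8*x**7 + 4*x**6 + 4*x**5 + 4*x**4 - 8*x**3 + x**2 + 4*x + 4 and u'(x)^2 = 64*x**6 - 96*x**5 + 36*x**4 + 16*x**3 - 12*x**2 + 1.
Integrate each monomial from 0 to 4 using ∫_0^4 c·x^n dx = c·4^(n+1)/(n+1):
  ∫_0^4 u(x)^2 dx = ∫_0^4 (4*x^8 - 8*x^7 + 4*x^6 + 4*x^5 + 4*x^4 - 8*x^3 + x^2 + 4*x + 4) dx. Term by term:
    ∫_0^4 4*x^8 dx = 1048576/9;  ∫_0^4 -8*x^7 dx = -65536;  ∫_0^4 4*x^6 dx = 65536/7;
    ∫_0^4 4*x^5 dx = 8192/3;  ∫_0^4 4*x^4 dx = 4096/5;  ∫_0^4 -8*x^3 dx = -512;
    ∫_0^4 x^2 dx = 64/3;  ∫_0^4 4*x dx = 32;  ∫_0^4 4 dx = 16.
  Sum: 1048576/9 − 65536 + 65536/7 + 8192/3 + 4096/5 − 512 + 64/3 + 32 + 16 = 19984208/315.
  ∫_0^4 u'(x)^2 dx = ∫_0^4 (64*x^6 - 96*x^5 + 36*x^4 + 16*x^3 - 12*x^2 + 1) dx. Term by term:
    ∫_0^4 64*x^6 dx = 1048576/7;  ∫_0^4 -96*x^5 dx = -65536;  ∫_0^4 36*x^4 dx = 36864/5;
    ∫_0^4 16*x^3 dx = 1024;  ∫_0^4 -12*x^2 dx = -256;  ∫_0^4 1 dx = 4.
  Sum: 1048576/7 − 65536 + 36864/5 + 1024 − 256 + 4 = 3234188/35.
Adding: ||u||_{H^1}^2 = 19984208/315 + 3234188/35 = 9818380/63.


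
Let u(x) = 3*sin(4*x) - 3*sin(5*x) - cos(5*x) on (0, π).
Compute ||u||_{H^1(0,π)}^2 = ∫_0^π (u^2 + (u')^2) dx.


||u||_{H^1(0,π)}^2 = 416/3 + 413*π/2

u'(x) = 5*sin(5*x) + 12*cos(4*x) - 15*cos(5*x).
Expand u² and (u')² and integrate term by term on (0, π), using: for integers n ≥ 1, ∫_0^π sin²(nx) dx = ∫_0^π cos²(nx) dx = π/2; for n ≠ n', ∫_0^π sin(nx)sin(n'x) dx = ∫_0^π cos(nx)cos(n'x) dx = 0; and by product-to-sum, ∫_0^π sin(nx)cos(n'x) dx = ½∫_0^π [sin((n+n')x) + sin((n−n')x)] dx, which is 0 when n+n' is even and 2n/(n²−n'²) when n+n' is odd (it need not vanish on (0, π)).
  u² squared terms: (-1)²·∫cos(5x)² dx = 1·π/2 = π/2;  (-3)²·∫sin(5x)² dx = 9·π/2 = 9*π/2;  (3)²·∫sin(4x)² dx = 9·π/2 = 9*π/2.
  u² cross terms: 2·(-1)·(-3)·∫cos(5x)·sin(5x) dx = 6·(0) = 0;  2·(-1)·(3)·∫cos(5x)·sin(4x) dx = -6·(-8/9) = 16/3;  2·(-3)·(3)·∫sin(5x)·sin(4x) dx = -18·(0) = 0.
  So ∫_0^π u² dx = π/2 + 9*π/2 + 9*π/2 + 0 + 16/3 + 0 = 16/3 + 19*π/2.
  (u')² squared terms: (-15)²·∫cos(5x)² dx = 225·π/2 = 225*π/2;  (5)²·∫sin(5x)² dx = 25·π/2 = 25*π/2;  (12)²·∫cos(4x)² dx = 144·π/2 = 72*π.
  (u')² cross terms: 2·(-15)·(5)·∫cos(5x)·sin(5x) dx = -150·(0) = 0;  2·(-15)·(12)·∫cos(5x)·cos(4x) dx = -360·(0) = 0;  2·(5)·(12)·∫sin(5x)·cos(4x) dx = 120·(10/9) = 400/3.
  So ∫_0^π (u')² dx = 225*π/2 + 25*π/2 + 72*π + 0 + 0 + 400/3 = 400/3 + 197*π.
||u||_{H^1}^2 = (16/3 + 19*π/2) + (400/3 + 197*π) = 416/3 + 413*π/2.


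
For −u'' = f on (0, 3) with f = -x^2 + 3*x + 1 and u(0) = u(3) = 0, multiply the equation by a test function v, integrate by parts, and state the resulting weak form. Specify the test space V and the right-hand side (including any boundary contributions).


V = H^1_0(0, 3) (so v(0) = v(3) = 0); weak form: ∫_0^3 u'v' dx = ∫_0^3 (-x^2 + 3*x + 1) v dx for all v ∈ V.

Multiply both sides by a test function v and integrate from 0 to 3:
  ∫_0^3 −u''(x) v(x) dx = ∫_0^3 f(x) v(x) dx.
Integrate the LHS by parts once:
  ∫_0^3 −u'' v dx = −[u'(x) v(x)]_0^3 + ∫_0^3 u'(x) v'(x) dx.
Thus ∫_0^3 u'(x) v'(x) dx = ∫_0^3 f(x) v(x) dx + [u'(x) v(x)]_0^3.
Choose V so that boundary terms are either known or forced to vanish.
u is Dirichlet: u(0) = u(3) = 0. Let V = H^1_0(0, 3); then v(0) = v(3) = 0, and [u' v]_0^3 = 0.
Weak formulation: find u (satisfying any essential BC) such that ∫_0^3 u'(x) v'(x) dx = ∫_0^3 f v dx for all v ∈ V.
Substituting f(x) = -x^2 + 3*x + 1, the right-hand side is ∫_0^3 (-x^2 + 3*x + 1) v dx.


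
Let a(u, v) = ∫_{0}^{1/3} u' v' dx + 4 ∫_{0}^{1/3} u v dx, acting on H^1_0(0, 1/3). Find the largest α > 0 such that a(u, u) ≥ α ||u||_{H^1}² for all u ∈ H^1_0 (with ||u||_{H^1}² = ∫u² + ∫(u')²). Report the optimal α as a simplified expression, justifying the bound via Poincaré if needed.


α = 1

Coercivity of a(·,·) on H^1_0(0, 1/3) means a(u, u) ≥ α ||u||_{H^1}² for every u ∈ H^1_0.
The interval has length L = 1/3, and Poincaré/coercivity depend only on L. Here a(u, u) = ∫(u')² + (4)·∫u².
Here c = 4 ≥ 1, so a(u,u) = ∫(u')² + c∫u² ≥ ∫(u')² + ∫u² = ||u||_{H^1}², i.e. α = 1 works. No larger α is possible: a(u,u) ≥ α||u||_{H^1}² means (1−α)∫(u')² ≥ (α−c)∫u², and for the modes u_n = sin(nπ(x−x₀)/L) (x₀ the left endpoint) one has ∫u_n²/∫(u_n')² = (L/(nπ))² → 0, so a(u_n,u_n)/||u_n||_{H^1}² → 1. Hence the optimal constant is α = 1.
Therefore α = 1.


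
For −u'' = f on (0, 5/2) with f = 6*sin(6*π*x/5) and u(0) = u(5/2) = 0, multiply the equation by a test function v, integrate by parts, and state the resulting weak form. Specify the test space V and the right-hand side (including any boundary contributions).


V = H^1_0(0, 5/2) (so v(0) = v(5/2) = 0); weak form: ∫_0^5/2 u'v' dx = ∫_0^5/2 (6*sin(6*π*x/5)) v dx for all v ∈ V.

Multiply both sides by a test function v and integrate from 0 to 5/2:
  ∫_0^5/2 −u''(x) v(x) dx = ∫_0^5/2 f(x) v(x) dx.
Integrate the LHS by parts once:
  ∫_0^5/2 −u'' v dx = −[u'(x) v(x)]_0^5/2 + ∫_0^5/2 u'(x) v'(x) dx.
Thus ∫_0^5/2 u'(x) v'(x) dx = ∫_0^5/2 f(x) v(x) dx + [u'(x) v(x)]_0^5/2.
Choose V so that boundary terms are either known or forced to vanish.
u is Dirichlet: u(0) = u(5/2) = 0. Let V = H^1_0(0, 5/2); then v(0) = v(5/2) = 0, and [u' v]_0^5/2 = 0.
Weak formulation: find u (satisfying any essential BC) such that ∫_0^5/2 u'(x) v'(x) dx = ∫_0^5/2 f v dx for all v ∈ V.
Substituting f(x) = 6*sin(6*π*x/5), the right-hand side is ∫_0^5/2 (6*sin(6*π*x/5)) v dx.


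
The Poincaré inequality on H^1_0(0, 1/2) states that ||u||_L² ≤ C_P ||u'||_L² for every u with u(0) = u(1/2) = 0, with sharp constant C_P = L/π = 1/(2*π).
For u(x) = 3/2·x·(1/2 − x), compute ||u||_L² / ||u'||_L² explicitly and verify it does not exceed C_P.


||u||_L² / ||u'||_L² = sqrt(10)/20 < C_P = 1/(2*π).

u(x) = 3/2·x·(1/2 − x), so u'(x) = 3/4 - 3*x.
u(x) = 3/2·x·(1/2 − x) vanishes at x = 0 and x = 1/2, so u ∈ H^1_0(0, 1/2). Differentiate via the product rule and integrate the resulting polynomials term by term.
  ∫_0^1/2 u² dx = ∫_0^1/2 (9*x^4/4 - 9*x^3/4 + 9*x^2/16) dx. Term by term:
    ∫_0^1/2 9*x^4/4 dx = 9/640;  ∫_0^1/2 -9*x^3/4 dx = -9/256;  ∫_0^1/2 9*x^2/16 dx = 3/128.
  Sum: 9/640 − 9/256 + 3/128 = 3/1280.
  ∫_0^1/2 (u')² dx = ∫_0^1/2 (9*x^2 - 9*x/2 + 9/16) dx. Term by term:
    ∫_0^1/2 9*x^2 dx = 3/8;  ∫_0^1/2 -9*x/2 dx = -9/16;  ∫_0^1/2 9/16 dx = 9/32.
  Sum: 3/8 − 9/16 + 9/32 = 3/32.
∫_0^1/2 u² dx = 3/1280, so ||u||_L² = sqrt(15)/80.
∫_0^1/2 (u')² dx = 3/32, so ||u'||_L² = sqrt(6)/8.
Ratio ||u||_L² / ||u'||_L² = sqrt(10)/20.
Sharp Poincaré constant on H^1_0(0, 1/2) is C_P = L/π = 1/(2*π), achieved by sin(2*π·x).
A polynomial bump cannot attain the sharp Poincaré constant (only the first sine eigenfunction does), so the ratio is strictly less than C_P, consistent with ||u||_L² ≤ C_P ||u'||_L².


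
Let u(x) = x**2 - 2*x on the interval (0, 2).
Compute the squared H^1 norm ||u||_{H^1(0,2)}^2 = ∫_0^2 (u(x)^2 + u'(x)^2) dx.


||u||_{H^1}^2 = 56/15

The H^1 norm (squared) on an interval (0, L) is
  ||u||_{H^1}^2 = ∫_0^L u(x)^2 dx + ∫_0^L u'(x)^2 dx.
Compute u'(x) = 2*x - 2.
Then u(x)^2 = x**4 - 4*x**3 + 4*x**2 and u'(x)^2 = 4*x**2 - 8*x + 4.
Integrate each monomial from 0 to 2 using ∫_0^2 c·x^n dx = c·2^(n+1)/(n+1):
  ∫_0^2 u(x)^2 dx = ∫_0^2 (x^4 - 4*x^3 + 4*x^2) dx. Term by term:
    ∫_0^2 x^4 dx = 32/5;  ∫_0^2 -4*x^3 dx = -16;  ∫_0^2 4*x^2 dx = 32/3.
  Sum: 32/5 − 16 + 32/3 = 16/15.
  ∫_0^2 u'(x)^2 dx = ∫_0^2 (4*x^2 - 8*x + 4) dx. Term by term:
    ∫_0^2 4*x^2 dx = 32/3;  ∫_0^2 -8*x dx = -16;  ∫_0^2 4 dx = 8.
  Sum: 32/3 − 16 + 8 = 8/3.
Adding: ||u||_{H^1}^2 = 16/15 + 8/3 = 56/15.


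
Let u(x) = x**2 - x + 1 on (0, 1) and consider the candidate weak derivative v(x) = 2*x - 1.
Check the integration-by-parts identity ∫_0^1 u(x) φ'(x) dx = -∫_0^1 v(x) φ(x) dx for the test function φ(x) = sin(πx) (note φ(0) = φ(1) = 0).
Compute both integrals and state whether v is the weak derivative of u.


LHS = 0, RHS = 0. Yes, v = u' weakly.

u(x) = x**2 - x + 1, classical derivative u'(x) = 2*x - 1.
φ(x) = sin(πx), so φ'(x) = π*cos(π*x).
Note φ(0) = φ(1) = 0, so the boundary term u·φ vanishes.
LHS = ∫_0^1 u(x) φ'(x) dx = ∫_0^1 (π*x^2*cos(π*x) - π*x*cos(π*x) + π*cos(π*x)) dx. Term by term:
  ∫_0^1 π*cos(π*x) dx = 0;  ∫_0^1 π*x^2*cos(π*x) dx = -2/π;  ∫_0^1 -π*x*cos(π*x) dx = 2/π.
Sum: 0 − 2/π + 2/π = 0.
So LHS = 0.
∫_0^1 v(x) φ(x) dx = ∫_0^1 (2*x*sin(π*x) - sin(π*x)) dx. Term by term:
  ∫_0^1 -sin(π*x) dx = -2/π;  ∫_0^1 2*x*sin(π*x) dx = 2/π.
Sum: -2/π + 2/π = 0.
So RHS = -∫_0^1 v(x) φ(x) dx = 0.
LHS = RHS, so the identity holds for this test φ.
Moreover u is smooth here and v(x) = u'(x) = 2*x - 1 pointwise, so the identity holds for every test function. Hence v is the weak derivative of u.


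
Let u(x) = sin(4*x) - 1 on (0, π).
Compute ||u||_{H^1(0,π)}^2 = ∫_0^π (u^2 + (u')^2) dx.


||u||_{H^1(0,π)}^2 = 19*π/2

u'(x) = 4*cos(4*x).
Expand u² and (u')² and integrate term by term on (0, π), using: for integers n ≥ 1, ∫_0^π sin²(nx) dx = ∫_0^π cos²(nx) dx = π/2; for n ≠ n', ∫_0^π sin(nx)sin(n'x) dx = ∫_0^π cos(nx)cos(n'x) dx = 0; and by product-to-sum, ∫_0^π sin(nx)cos(n'x) dx = ½∫_0^π [sin((n+n')x) + sin((n−n')x)] dx, which is 0 when n+n' is even and 2n/(n²−n'²) when n+n' is odd (it need not vanish on (0, π)). For the constant mode: ∫_0^π 1 dx = π, ∫_0^π cos(nx) dx = 0, ∫_0^π sin(nx) dx = (1−(−1)^n)/n.
  u² squared terms: (-1)²·∫1 dx = 1·π = π;  (1)²·∫sin(4x)² dx = 1·π/2 = π/2.
  u² cross terms: 2·(-1)·(1)·∫1·sin(4x) dx = -2·(0) = 0.
  So ∫_0^π u² dx = π + π/2 + 0 = 3*π/2.
  (u')² squared terms: (4)²·∫cos(4x)² dx = 16·π/2 = 8*π.
  So ∫_0^π (u')² dx = 8*π.
||u||_{H^1}^2 = (3*π/2) + (8*π) = 19*π/2.


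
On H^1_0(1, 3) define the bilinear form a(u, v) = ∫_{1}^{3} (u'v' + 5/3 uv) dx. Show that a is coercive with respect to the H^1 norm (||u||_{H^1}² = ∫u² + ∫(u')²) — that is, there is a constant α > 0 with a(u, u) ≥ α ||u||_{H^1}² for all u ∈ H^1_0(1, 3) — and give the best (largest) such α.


α = 1

Coercivity of a(·,·) on H^1_0(1, 3) means a(u, u) ≥ α ||u||_{H^1}² for every u ∈ H^1_0.
The interval has length L = 2, and Poincaré/coercivity depend only on L. Here a(u, u) = ∫(u')² + (5/3)·∫u².
Here c = 5/3 ≥ 1, so a(u,u) = ∫(u')² + c∫u² ≥ ∫(u')² + ∫u² = ||u||_{H^1}², i.e. α = 1 works. No larger α is possible: a(u,u) ≥ α||u||_{H^1}² means (1−α)∫(u')² ≥ (α−c)∫u², and for the modes u_n = sin(nπ(x−x₀)/L) (x₀ the left endpoint) one has ∫u_n²/∫(u_n')² = (L/(nπ))² → 0, so a(u_n,u_n)/||u_n||_{H^1}² → 1. Hence the optimal constant is α = 1.
Therefore α = 1.


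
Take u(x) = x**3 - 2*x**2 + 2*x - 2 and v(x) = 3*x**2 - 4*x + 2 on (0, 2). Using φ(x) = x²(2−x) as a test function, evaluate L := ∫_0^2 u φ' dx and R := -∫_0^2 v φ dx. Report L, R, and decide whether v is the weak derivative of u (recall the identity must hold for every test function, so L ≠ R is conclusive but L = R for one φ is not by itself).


LHS = -8/3, RHS = -8/3. Yes, v = u' weakly.

u(x) = x**3 - 2*x**2 + 2*x - 2, classical derivative u'(x) = 3*x**2 - 4*x + 2.
φ(x) = x²(2−x), so φ'(x) = x*(4 - 3*x).
Note φ(0) = φ(2) = 0, so the boundary term u·φ vanishes.
LHS = ∫_0^2 u(x) φ'(x) dx = ∫_0^2 (-3*x^5 + 10*x^4 - 14*x^3 + 14*x^2 - 8*x) dx. Term by term:
  ∫_0^2 -3*x^5 dx = -32;  ∫_0^2 10*x^4 dx = 64;  ∫_0^2 -14*x^3 dx = -56;
  ∫_0^2 14*x^2 dx = 112/3;  ∫_0^2 -8*x dx = -16.
Sum: -32 + 64 − 56 + 112/3 − 16 = -8/3.
So LHS = -8/3.
∫_0^2 v(x) φ(x) dx = ∫_0^2 (-3*x^5 + 10*x^4 - 10*x^3 + 4*x^2) dx. Term by term:
  ∫_0^2 -3*x^5 dx = -32;  ∫_0^2 10*x^4 dx = 64;  ∫_0^2 -10*x^3 dx = -40;
  ∫_0^2 4*x^2 dx = 32/3.
Sum: -32 + 64 − 40 + 32/3 = 8/3.
So RHS = -∫_0^2 v(x) φ(x) dx = -8/3.
LHS = RHS, so the identity holds for this test φ.
Moreover u is smooth here and v(x) = u'(x) = 3*x**2 - 4*x + 2 pointwise, so the identity holds for every test function. Hence v is the weak derivative of u.


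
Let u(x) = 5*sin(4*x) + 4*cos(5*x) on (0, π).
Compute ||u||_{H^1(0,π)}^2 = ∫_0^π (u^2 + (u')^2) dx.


||u||_{H^1(0,π)}^2 = -8320/9 + 841*π/2

u'(x) = -20*sin(5*x) + 20*cos(4*x).
Expand u² and (u')² and integrate term by term on (0, π), using: for integers n ≥ 1, ∫_0^π sin²(nx) dx = ∫_0^π cos²(nx) dx = π/2; for n ≠ n', ∫_0^π sin(nx)sin(n'x) dx = ∫_0^π cos(nx)cos(n'x) dx = 0; and by product-to-sum, ∫_0^π sin(nx)cos(n'x) dx = ½∫_0^π [sin((n+n')x) + sin((n−n')x)] dx, which is 0 when n+n' is even and 2n/(n²−n'²) when n+n' is odd (it need not vanish on (0, π)).
  u² squared terms: (4)²·∫cos(5x)² dx = 16·π/2 = 8*π;  (5)²·∫sin(4x)² dx = 25·π/2 = 25*π/2.
  u² cross terms: 2·(4)·(5)·∫cos(5x)·sin(4x) dx = 40·(-8/9) = -320/9.
  So ∫_0^π u² dx = 8*π + 25*π/2 − 320/9 = -320/9 + 41*π/2.
  (u')² squared terms: (-20)²·∫sin(5x)² dx = 400·π/2 = 200*π;  (20)²·∫cos(4x)² dx = 400·π/2 = 200*π.
  (u')² cross terms: 2·(-20)·(20)·∫sin(5x)·cos(4x) dx = -800·(10/9) = -8000/9.
  So ∫_0^π (u')² dx = 200*π + 200*π − 8000/9 = -8000/9 + 400*π.
||u||_{H^1}^2 = (-320/9 + 41*π/2) + (-8000/9 + 400*π) = -8320/9 + 841*π/2.


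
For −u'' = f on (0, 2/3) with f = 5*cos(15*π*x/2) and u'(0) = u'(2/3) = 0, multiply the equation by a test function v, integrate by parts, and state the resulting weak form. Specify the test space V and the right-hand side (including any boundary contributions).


V = H^1(0, 2/3) (no boundary constraint on v; u is determined up to an additive constant); weak form: ∫_0^2/3 u'v' dx = ∫_0^2/3 (5*cos(15*π*x/2)) v dx for all v ∈ V.

Multiply both sides by a test function v and integrate from 0 to 2/3:
  ∫_0^2/3 −u''(x) v(x) dx = ∫_0^2/3 f(x) v(x) dx.
Integrate the LHS by parts once:
  ∫_0^2/3 −u'' v dx = −[u'(x) v(x)]_0^2/3 + ∫_0^2/3 u'(x) v'(x) dx.
Thus ∫_0^2/3 u'(x) v'(x) dx = ∫_0^2/3 f(x) v(x) dx + [u'(x) v(x)]_0^2/3.
Choose V so that boundary terms are either known or forced to vanish.
u has homogeneous Neumann: u'(0) = u'(2/3) = 0. So [u' v]_0^2/3 = 0·v(2/3) − 0·v(0) = 0 for any v; take V = H^1(0, 2/3).
Weak formulation: find u (satisfying any essential BC) such that ∫_0^2/3 u'(x) v'(x) dx = ∫_0^2/3 f v dx for all v ∈ V (homogeneous Neumann, so boundary terms vanish).
Substituting f(x) = 5*cos(15*π*x/2), the right-hand side is ∫_0^2/3 (5*cos(15*π*x/2)) v dx.
Compatibility check (pure Neumann): taking v ≡ 1 ∈ V gives 0 = ∫_0^2/3 f dx + (0) − (0), i.e. ∫_0^2/3 f dx must equal u'(0) − u'(2/3) = 0. Indeed ∫_0^2/3 (5*cos(15*π*x/2)) dx = 0, so the data are compatible. The solution is then unique only up to an additive constant (fix it e.g. by requiring ∫_0^2/3 u dx = 0).
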